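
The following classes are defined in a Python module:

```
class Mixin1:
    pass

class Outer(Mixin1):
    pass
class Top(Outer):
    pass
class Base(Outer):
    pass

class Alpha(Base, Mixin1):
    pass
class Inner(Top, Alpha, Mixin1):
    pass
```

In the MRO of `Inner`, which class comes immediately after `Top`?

L[Inner] = Inner + merge(L[Top], L[Alpha], L[Mixin1], [Top Alpha Mixin1])
  take Top:  [Top Outer Mixin1 object] + [Alpha Base Outer Mixin1 object] + [Mixin1 object] + [Top Alpha Mixin1]
  take Alpha:  [Outer Mixin1 object] + [Alpha Base Outer Mixin1 object] + [Mixin1 object] + [Alpha Mixin1]
  take Base:  [Outer Mixin1 object] + [Base Outer Mixin1 object] + [Mixin1 object] + [Mixin1]
  take Outer:  [Outer Mixin1 object] + [Outer Mixin1 object] + [Mixin1 object] + [Mixin1]
  take Mixin1:  [Mixin1 object] + [Mixin1 object] + [Mixin1 object] + [Mixin1]
  take object:  [object] + [object] + [object]
MRO: Inner Top Alpha Base Outer Mixin1 object
Top is at position 1; next is Alpha.

Alpha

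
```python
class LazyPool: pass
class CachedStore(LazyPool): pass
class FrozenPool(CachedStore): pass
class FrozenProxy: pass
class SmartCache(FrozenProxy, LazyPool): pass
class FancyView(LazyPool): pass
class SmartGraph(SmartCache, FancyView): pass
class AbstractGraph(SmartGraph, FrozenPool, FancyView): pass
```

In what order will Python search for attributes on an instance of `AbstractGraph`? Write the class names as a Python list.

L[AbstractGraph] = AbstractGraph + merge(L[SmartGraph], L[FrozenPool], L[FancyView], [SmartGraph FrozenPool FancyView])
  take SmartGraph:  [SmartGraph SmartCache FrozenProxy FancyView LazyPool object] + [FrozenPool CachedStore LazyPool object] + [FancyView LazyPool object] + [SmartGraph FrozenPool FancyView]
  take SmartCache:  [SmartCache FrozenProxy FancyView LazyPool object] + [FrozenPool CachedStore LazyPool object] + [FancyView LazyPool object] + [FrozenPool FancyView]
  take FrozenProxy:  [FrozenProxy FancyView LazyPool object] + [FrozenPool CachedStore LazyPool object] + [FancyView LazyPool object] + [FrozenPool FancyView]
  take FrozenPool:  [FancyView LazyPool object] + [FrozenPool CachedStore LazyPool object] + [FancyView LazyPool object] + [FrozenPool FancyView]
  take FancyView:  [FancyView LazyPool object] + [CachedStore LazyPool object] + [FancyView LazyPool object] + [FancyView]
  take CachedStore:  [LazyPool object] + [CachedStore LazyPool object] + [LazyPool object]
  take LazyPool:  [LazyPool object] + [LazyPool object] + [LazyPool object]
  take object:  [object] + [object] + [object]

[AbstractGraph, SmartGraph, SmartCache, FrozenProxy, FrozenPool, FancyView, CachedStore, LazyPool, object]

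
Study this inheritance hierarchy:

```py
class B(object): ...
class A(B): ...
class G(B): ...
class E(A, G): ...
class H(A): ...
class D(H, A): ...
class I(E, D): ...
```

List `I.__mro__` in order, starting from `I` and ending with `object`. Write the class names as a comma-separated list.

L[I] = I + merge(L[E], L[D], [E D])
  take E:  [E A G B object] + [D H A B object] + [E D]
  take D:  [A G B object] + [D H A B object] + [D]
  take H:  [A G B object] + [H A B object]
  take A:  [A G B object] + [A B object]
  take G:  [G B object] + [B object]
  take B:  [B object] + [B object]
  take object:  [object] + [object]

I, E, D, H, A, G, B, object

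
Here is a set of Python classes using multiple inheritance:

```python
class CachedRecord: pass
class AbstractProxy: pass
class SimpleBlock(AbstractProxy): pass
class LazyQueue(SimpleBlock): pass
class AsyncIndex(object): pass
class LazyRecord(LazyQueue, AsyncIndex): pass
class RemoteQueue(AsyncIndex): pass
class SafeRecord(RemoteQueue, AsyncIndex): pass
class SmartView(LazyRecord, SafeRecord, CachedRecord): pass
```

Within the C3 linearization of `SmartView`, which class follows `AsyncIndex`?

CachedRecord

L[SmartView] = SmartView + merge(L[LazyRecord], L[SafeRecord], L[CachedRecord], [LazyRecord SafeRecord CachedRecord])
  take LazyRecord:  [LazyRecord LazyQueue SimpleBlock AbstractProxy AsyncIndex object] + [SafeRecord RemoteQueue AsyncIndex object] + [CachedRecord object] + [LazyRecord SafeRecord CachedRecord]
  take LazyQueue:  [LazyQueue SimpleBlock AbstractProxy AsyncIndex object] + [SafeRecord RemoteQueue AsyncIndex object] + [CachedRecord object] + [SafeRecord CachedRecord]
  take SimpleBlock:  [SimpleBlock AbstractProxy AsyncIndex object] + [SafeRecord RemoteQueue AsyncIndex object] + [CachedRecord object] + [SafeRecord CachedRecord]
  take AbstractProxy:  [AbstractProxy AsyncIndex object] + [SafeRecord RemoteQueue AsyncIndex object] + [CachedRecord object] + [SafeRecord CachedRecord]
  take SafeRecord:  [AsyncIndex object] + [SafeRecord RemoteQueue AsyncIndex object] + [CachedRecord object] + [SafeRecord CachedRecord]
  take RemoteQueue:  [AsyncIndex object] + [RemoteQueue AsyncIndex object] + [CachedRecord object] + [CachedRecord]
  take AsyncIndex:  [AsyncIndex object] + [AsyncIndex object] + [CachedRecord object] + [CachedRecord]
  take CachedRecord:  [object] + [object] + [CachedRecord object] + [CachedRecord]
  take object:  [object] + [object] + [object]
MRO: SmartView LazyRecord LazyQueue SimpleBlock AbstractProxy SafeRecord RemoteQueue AsyncIndex CachedRecord object
AsyncIndex is at position 7; next is CachedRecord.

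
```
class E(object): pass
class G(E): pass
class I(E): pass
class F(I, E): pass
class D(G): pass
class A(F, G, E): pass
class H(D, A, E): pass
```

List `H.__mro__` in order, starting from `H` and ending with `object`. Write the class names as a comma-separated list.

H, D, A, F, I, G, E, object

L[H] = H + merge(L[D], L[A], L[E], [D A E])
  take D:  [D G E object] + [A F I G E object] + [E object] + [D A E]
  take A:  [G E object] + [A F I G E object] + [E object] + [A E]
  take F:  [G E object] + [F I G E object] + [E object] + [E]
  take I:  [G E object] + [I G E object] + [E object] + [E]
  take G:  [G E object] + [G E object] + [E object] + [E]
  take E:  [E object] + [E object] + [E object] + [E]
  take object:  [object] + [object] + [object]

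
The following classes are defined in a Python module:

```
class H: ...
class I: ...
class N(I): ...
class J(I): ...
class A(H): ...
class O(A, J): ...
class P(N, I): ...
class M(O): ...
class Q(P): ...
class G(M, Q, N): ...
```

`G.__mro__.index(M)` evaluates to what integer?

1

L[G] = G + merge(L[M], L[Q], L[N], [M Q N])
  take M:  [M O A H J I object] + [Q P N I object] + [N I object] + [M Q N]
  take O:  [O A H J I object] + [Q P N I object] + [N I object] + [Q N]
  take A:  [A H J I object] + [Q P N I object] + [N I object] + [Q N]
  take H:  [H J I object] + [Q P N I object] + [N I object] + [Q N]
  take J:  [J I object] + [Q P N I object] + [N I object] + [Q N]
  take Q:  [I object] + [Q P N I object] + [N I object] + [Q N]
  take P:  [I object] + [P N I object] + [N I object] + [N]
  take N:  [I object] + [N I object] + [N I object] + [N]
  take I:  [I object] + [I object] + [I object]
  take object:  [object] + [object] + [object]
MRO: G M O A H J Q P N I object
M sits at index 1.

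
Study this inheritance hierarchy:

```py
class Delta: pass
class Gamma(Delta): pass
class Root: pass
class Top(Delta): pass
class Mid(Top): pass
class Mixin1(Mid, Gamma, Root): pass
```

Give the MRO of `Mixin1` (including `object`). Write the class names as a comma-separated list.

Mixin1, Mid, Top, Gamma, Delta, Root, object

L[Mixin1] = Mixin1 + merge(L[Mid], L[Gamma], L[Root], [Mid Gamma Root])
  take Mid:  [Mid Top Delta object] + [Gamma Delta object] + [Root object] + [Mid Gamma Root]
  take Top:  [Top Delta object] + [Gamma Delta object] + [Root object] + [Gamma Root]
  take Gamma:  [Delta object] + [Gamma Delta object] + [Root object] + [Gamma Root]
  take Delta:  [Delta object] + [Delta object] + [Root object] + [Root]
  take Root:  [object] + [object] + [Root object] + [Root]
  take object:  [object] + [object] + [object]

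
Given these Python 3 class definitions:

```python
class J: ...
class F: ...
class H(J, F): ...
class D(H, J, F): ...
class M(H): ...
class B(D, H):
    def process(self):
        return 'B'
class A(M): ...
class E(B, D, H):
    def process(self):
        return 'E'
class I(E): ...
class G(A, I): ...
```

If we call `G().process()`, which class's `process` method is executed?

E

L[G] = G + merge(L[A], L[I], [A I])
  take A:  [A M H J F object] + [I E B D H J F object] + [A I]
  take M:  [M H J F object] + [I E B D H J F object] + [I]
  take I:  [H J F object] + [I E B D H J F object] + [I]
  take E:  [H J F object] + [E B D H J F object]
  take B:  [H J F object] + [B D H J F object]
  take D:  [H J F object] + [D H J F object]
  take H:  [H J F object] + [H J F object]
  take J:  [J F object] + [J F object]
  take F:  [F object] + [F object]
  take object:  [object] + [object]
MRO: G A M I E B D H J F object
process is defined in: B, E. First along the MRO is E.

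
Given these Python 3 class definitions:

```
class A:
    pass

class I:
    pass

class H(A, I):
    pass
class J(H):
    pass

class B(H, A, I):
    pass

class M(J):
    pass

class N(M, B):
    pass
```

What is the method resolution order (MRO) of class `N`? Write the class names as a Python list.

L[N] = N + merge(L[M], L[B], [M B])
  take M:  [M J H A I object] + [B H A I object] + [M B]
  take J:  [J H A I object] + [B H A I object] + [B]
  take B:  [H A I object] + [B H A I object] + [B]
  take H:  [H A I object] + [H A I object]
  take A:  [A I object] + [A I object]
  take I:  [I object] + [I object]
  take object:  [object] + [object]

[N, M, J, B, H, A, I, object]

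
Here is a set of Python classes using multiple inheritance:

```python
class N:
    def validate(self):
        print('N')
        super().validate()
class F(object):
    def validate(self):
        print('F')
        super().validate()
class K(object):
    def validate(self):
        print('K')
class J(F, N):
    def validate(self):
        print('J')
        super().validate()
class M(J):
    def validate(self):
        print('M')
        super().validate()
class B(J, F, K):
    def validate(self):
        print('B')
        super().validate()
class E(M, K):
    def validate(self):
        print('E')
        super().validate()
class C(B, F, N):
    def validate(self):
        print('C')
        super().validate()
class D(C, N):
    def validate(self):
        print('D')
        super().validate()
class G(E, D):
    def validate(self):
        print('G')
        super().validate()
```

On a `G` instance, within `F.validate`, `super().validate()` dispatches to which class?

L[G] = G + merge(L[E], L[D], [E D])
  take E:  [E M J F N K object] + [D C B J F N K object] + [E D]
  take M:  [M J F N K object] + [D C B J F N K object] + [D]
  take D:  [J F N K object] + [D C B J F N K object] + [D]
  take C:  [J F N K object] + [C B J F N K object]
  take B:  [J F N K object] + [B J F N K object]
  take J:  [J F N K object] + [J F N K object]
  take F:  [F N K object] + [F N K object]
  take N:  [N K object] + [N K object]
  take K:  [K object] + [K object]
  take object:  [object] + [object]
MRO: G E M D C B J F N K object
super() in F.validate on a G instance goes to the class after F in G's MRO: N.

N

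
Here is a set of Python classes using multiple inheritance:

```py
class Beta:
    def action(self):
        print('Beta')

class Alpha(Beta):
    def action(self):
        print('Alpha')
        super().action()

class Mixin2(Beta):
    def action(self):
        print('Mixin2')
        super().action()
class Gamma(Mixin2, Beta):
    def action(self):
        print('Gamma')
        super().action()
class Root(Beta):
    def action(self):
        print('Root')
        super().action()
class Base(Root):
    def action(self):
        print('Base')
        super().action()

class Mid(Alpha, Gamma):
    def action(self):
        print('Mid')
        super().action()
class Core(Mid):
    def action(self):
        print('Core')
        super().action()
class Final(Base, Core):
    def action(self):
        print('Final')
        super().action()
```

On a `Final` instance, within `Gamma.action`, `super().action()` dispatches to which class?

L[Final] = Final + merge(L[Base], L[Core], [Base Core])
  take Base:  [Base Root Beta object] + [Core Mid Alpha Gamma Mixin2 Beta object] + [Base Core]
  take Root:  [Root Beta object] + [Core Mid Alpha Gamma Mixin2 Beta object] + [Core]
  take Core:  [Beta object] + [Core Mid Alpha Gamma Mixin2 Beta object] + [Core]
  take Mid:  [Beta object] + [Mid Alpha Gamma Mixin2 Beta object]
  take Alpha:  [Beta object] + [Alpha Gamma Mixin2 Beta object]
  take Gamma:  [Beta object] + [Gamma Mixin2 Beta object]
  take Mixin2:  [Beta object] + [Mixin2 Beta object]
  take Beta:  [Beta object] + [Beta object]
  take object:  [object] + [object]
MRO: Final Base Root Core Mid Alpha Gamma Mixin2 Beta object
super() in Gamma.action on a Final instance goes to the class after Gamma in Final's MRO: Mixin2.

Mixin2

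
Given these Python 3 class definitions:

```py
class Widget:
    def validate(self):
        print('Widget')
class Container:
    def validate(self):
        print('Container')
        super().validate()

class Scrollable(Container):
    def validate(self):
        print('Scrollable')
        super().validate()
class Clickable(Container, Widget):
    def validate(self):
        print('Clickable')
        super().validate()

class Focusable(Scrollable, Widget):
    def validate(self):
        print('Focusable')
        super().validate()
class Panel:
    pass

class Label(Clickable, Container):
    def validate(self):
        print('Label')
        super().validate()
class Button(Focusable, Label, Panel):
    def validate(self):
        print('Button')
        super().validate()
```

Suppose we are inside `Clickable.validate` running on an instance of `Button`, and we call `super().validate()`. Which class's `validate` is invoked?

Container

L[Button] = Button + merge(L[Focusable], L[Label], L[Panel], [Focusable Label Panel])
  take Focusable:  [Focusable Scrollable Container Widget object] + [Label Clickable Container Widget object] + [Panel object] + [Focusable Label Panel]
  take Scrollable:  [Scrollable Container Widget object] + [Label Clickable Container Widget object] + [Panel object] + [Label Panel]
  take Label:  [Container Widget object] + [Label Clickable Container Widget object] + [Panel object] + [Label Panel]
  take Clickable:  [Container Widget object] + [Clickable Container Widget object] + [Panel object] + [Panel]
  take Container:  [Container Widget object] + [Container Widget object] + [Panel object] + [Panel]
  take Widget:  [Widget object] + [Widget object] + [Panel object] + [Panel]
  take Panel:  [object] + [object] + [Panel object] + [Panel]
  take object:  [object] + [object] + [object]
MRO: Button Focusable Scrollable Label Clickable Container Widget Panel object
super() in Clickable.validate on a Button instance goes to the class after Clickable in Button's MRO: Container.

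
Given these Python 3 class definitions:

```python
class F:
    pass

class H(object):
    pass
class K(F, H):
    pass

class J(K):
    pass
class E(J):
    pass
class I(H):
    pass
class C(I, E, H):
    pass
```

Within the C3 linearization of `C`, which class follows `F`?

H

L[C] = C + merge(L[I], L[E], L[H], [I E H])
  take I:  [I H object] + [E J K F H object] + [H object] + [I E H]
  take E:  [H object] + [E J K F H object] + [H object] + [E H]
  take J:  [H object] + [J K F H object] + [H object] + [H]
  take K:  [H object] + [K F H object] + [H object] + [H]
  take F:  [H object] + [F H object] + [H object] + [H]
  take H:  [H object] + [H object] + [H object] + [H]
  take object:  [object] + [object] + [object]
MRO: C I E J K F H object
F is at position 5; next is H.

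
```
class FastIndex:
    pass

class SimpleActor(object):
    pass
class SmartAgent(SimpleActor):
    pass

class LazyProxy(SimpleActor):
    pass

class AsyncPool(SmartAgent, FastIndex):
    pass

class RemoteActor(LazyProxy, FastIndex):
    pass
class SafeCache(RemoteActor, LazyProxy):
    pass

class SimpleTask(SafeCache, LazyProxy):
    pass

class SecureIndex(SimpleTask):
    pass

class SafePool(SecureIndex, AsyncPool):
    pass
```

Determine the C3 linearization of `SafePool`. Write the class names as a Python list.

L[SafePool] = SafePool + merge(L[SecureIndex], L[AsyncPool], [SecureIndex AsyncPool])
  take SecureIndex:  [SecureIndex SimpleTask SafeCache RemoteActor LazyProxy SimpleActor FastIndex object] + [AsyncPool SmartAgent SimpleActor FastIndex object] + [SecureIndex AsyncPool]
  take SimpleTask:  [SimpleTask SafeCache RemoteActor LazyProxy SimpleActor FastIndex object] + [AsyncPool SmartAgent SimpleActor FastIndex object] + [AsyncPool]
  take SafeCache:  [SafeCache RemoteActor LazyProxy SimpleActor FastIndex object] + [AsyncPool SmartAgent SimpleActor FastIndex object] + [AsyncPool]
  take RemoteActor:  [RemoteActor LazyProxy SimpleActor FastIndex object] + [AsyncPool SmartAgent SimpleActor FastIndex object] + [AsyncPool]
  take LazyProxy:  [LazyProxy SimpleActor FastIndex object] + [AsyncPool SmartAgent SimpleActor FastIndex object] + [AsyncPool]
  take AsyncPool:  [SimpleActor FastIndex object] + [AsyncPool SmartAgent SimpleActor FastIndex object] + [AsyncPool]
  take SmartAgent:  [SimpleActor FastIndex object] + [SmartAgent SimpleActor FastIndex object]
  take SimpleActor:  [SimpleActor FastIndex object] + [SimpleActor FastIndex object]
  take FastIndex:  [FastIndex object] + [FastIndex object]
  take object:  [object] + [object]

[SafePool, SecureIndex, SimpleTask, SafeCache, RemoteActor, LazyProxy, AsyncPool, SmartAgent, SimpleActor, FastIndex, object]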